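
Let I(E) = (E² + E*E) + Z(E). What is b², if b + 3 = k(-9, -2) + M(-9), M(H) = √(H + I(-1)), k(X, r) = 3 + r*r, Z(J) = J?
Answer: 8 + 16*I*√2 ≈ 8.0 + 22.627*I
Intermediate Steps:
k(X, r) = 3 + r²
I(E) = E + 2*E² (I(E) = (E² + E*E) + E = (E² + E²) + E = 2*E² + E = E + 2*E²)
M(H) = √(1 + H) (M(H) = √(H - (1 + 2*(-1))) = √(H - (1 - 2)) = √(H - 1*(-1)) = √(H + 1) = √(1 + H))
b = 4 + 2*I*√2 (b = -3 + ((3 + (-2)²) + √(1 - 9)) = -3 + ((3 + 4) + √(-8)) = -3 + (7 + 2*I*√2) = 4 + 2*I*√2 ≈ 4.0 + 2.8284*I)
b² = (4 + 2*I*√2)²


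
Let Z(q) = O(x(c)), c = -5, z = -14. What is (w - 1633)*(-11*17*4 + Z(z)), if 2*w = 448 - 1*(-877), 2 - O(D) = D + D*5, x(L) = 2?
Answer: 735639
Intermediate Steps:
O(D) = 2 - 6*D (O(D) = 2 - (D + D*5) = 2 - (D + 5*D) = 2 - 6*D)
Z(q) = -10 (Z(q) = 2 - 6*2 = 2 - 12 = -10)
w = 1325/2 (w = (448 - 1*(-877))/2 = (448 + 877)/2 = (½)*1325 = 1325/2 ≈ 662.50)
(w - 1633)*(-11*17*4 + Z(z)) = (1325/2 - 1633)*(-11*17*4 - 10) = -1941*(-187*4 - 10)/2 = -1941*(-748 - 10)/2 = -1941/2*(-758) = 735639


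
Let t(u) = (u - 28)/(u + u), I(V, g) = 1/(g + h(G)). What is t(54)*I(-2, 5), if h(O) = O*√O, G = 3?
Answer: -65/108 + 13*√3/36 ≈ 0.023611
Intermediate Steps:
h(O) = O^(3/2)
I(V, g) = 1/(g + 3*√3) (I(V, g) = 1/(g + 3^(3/2)) = 1/(g + 3*√3))
t(u) = (-28 + u)/(2*u) (t(u) = (-28 + u)/((2*u)) = (-28 + u)*(1/(2*u)) = (-28 + u)/(2*u))
t(54)*I(-2, 5) = ((½)*(-28 + 54)/54)/(5 + 3*√3) = ((½)*(1/54)*26)/(5 + 3*√3) = 13/(54*(5 + 3*√3))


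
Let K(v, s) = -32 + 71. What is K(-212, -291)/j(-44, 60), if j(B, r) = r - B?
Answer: 3/8 ≈ 0.37500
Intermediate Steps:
K(v, s) = 39
K(-212, -291)/j(-44, 60) = 39/(60 - 1*(-44)) = 39/(60 + 44) = 39/104 = 39*(1/104) = 3/8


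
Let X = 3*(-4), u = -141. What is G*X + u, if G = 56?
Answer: -813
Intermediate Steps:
X = -12
G*X + u = 56*(-12) - 141 = -672 - 141 = -813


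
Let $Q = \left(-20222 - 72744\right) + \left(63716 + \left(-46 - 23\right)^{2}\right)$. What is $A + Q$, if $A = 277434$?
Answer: $252945$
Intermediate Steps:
$Q = -24489$ ($Q = -92966 + \left(63716 + \left(-69\right)^{2}\right) = -92966 + \left(63716 + 4761\right) = -92966 + 68477 = -24489$)
$A + Q = 277434 - 24489 = 252945$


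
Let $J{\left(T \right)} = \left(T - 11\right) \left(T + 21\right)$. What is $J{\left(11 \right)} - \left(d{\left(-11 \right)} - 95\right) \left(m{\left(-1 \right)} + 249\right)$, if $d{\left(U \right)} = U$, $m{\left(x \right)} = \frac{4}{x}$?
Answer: $25970$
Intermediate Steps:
$J{\left(T \right)} = \left(-11 + T\right) \left(21 + T\right)$
$J{\left(11 \right)} - \left(d{\left(-11 \right)} - 95\right) \left(m{\left(-1 \right)} + 249\right) = \left(-231 + 11^{2} + 10 \cdot 11\right) - \left(-11 - 95\right) \left(\frac{4}{-1} + 249\right) = \left(-231 + 121 + 110\right) - - 106 \left(4 \left(-1\right) + 249\right) = 0 - - 106 \left(-4 + 249\right) = 0 - \left(-106\right) 245 = 0 - -25970 = 0 + 25970 = 25970$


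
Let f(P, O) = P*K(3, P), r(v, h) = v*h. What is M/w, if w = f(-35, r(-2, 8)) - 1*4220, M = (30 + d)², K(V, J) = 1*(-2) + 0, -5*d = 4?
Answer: -10658/51875 ≈ -0.20546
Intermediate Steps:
d = -⅘ (d = -⅕*4 = -⅘ ≈ -0.80000)
K(V, J) = -2 (K(V, J) = -2 + 0 = -2)
r(v, h) = h*v
f(P, O) = -2*P (f(P, O) = P*(-2) = -2*P)
M = 21316/25 (M = (30 - ⅘)² = (146/5)² = 21316/25 ≈ 852.64)
w = -4150 (w = -2*(-35) - 1*4220 = 70 - 4220 = -4150)
M/w = (21316/25)/(-4150) = (21316/25)*(-1/4150) = -10658/51875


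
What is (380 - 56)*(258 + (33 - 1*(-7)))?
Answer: 96552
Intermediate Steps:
(380 - 56)*(258 + (33 - 1*(-7))) = 324*(258 + (33 + 7)) = 324*(258 + 40) = 324*298 = 96552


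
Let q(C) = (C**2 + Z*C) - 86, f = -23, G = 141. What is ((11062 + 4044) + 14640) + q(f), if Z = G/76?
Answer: 2291121/76 ≈ 30146.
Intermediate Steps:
Z = 141/76 ≈ 1.8553
q(C) = -86 + C**2 + 141*C/76 (q(C) = (C**2 + 141*C/76) - 86 = -86 + C**2 + 141*C/76)
((11062 + 4044) + 14640) + q(f) = ((11062 + 4044) + 14640) + (-86 + (-23)**2 + (141/76)*(-23)) = (15106 + 14640) + (-86 + 529 - 3243/76) = 29746 + 30425/76 = 2291121/76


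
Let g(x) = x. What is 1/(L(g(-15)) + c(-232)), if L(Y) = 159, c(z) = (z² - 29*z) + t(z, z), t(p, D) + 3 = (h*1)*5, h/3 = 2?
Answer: 1/60738 ≈ 1.6464e-5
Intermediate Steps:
h = 6 (h = 3*2 = 6)
t(p, D) = 27 (t(p, D) = -3 + (6*1)*5 = -3 + 6*5 = -3 + 30 = 27)
c(z) = 27 + z² - 29*z (c(z) = (z² - 29*z) + 27 = 27 + z² - 29*z)
1/(L(g(-15)) + c(-232)) = 1/(159 + (27 + (-232)² - 29*(-232))) = 1/(159 + (27 + 53824 + 6728)) = 1/(159 + 60579) = 1/60738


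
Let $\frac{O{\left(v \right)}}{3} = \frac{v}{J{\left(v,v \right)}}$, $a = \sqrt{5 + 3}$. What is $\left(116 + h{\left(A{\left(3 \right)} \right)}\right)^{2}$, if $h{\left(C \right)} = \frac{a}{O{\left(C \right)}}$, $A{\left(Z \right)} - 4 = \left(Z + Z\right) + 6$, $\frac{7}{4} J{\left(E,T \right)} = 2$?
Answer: $\frac{\left(2436 + \sqrt{2}\right)^{2}}{441} \approx 13472.0$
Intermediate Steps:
$a = 2 \sqrt{2}$ ($a = \sqrt{8} = 2 \sqrt{2} \approx 2.8284$)
$J{\left(E,T \right)} = \frac{8}{7}$ ($J{\left(E,T \right)} = \frac{4}{7} \cdot 2 = \frac{8}{7}$)
$O{\left(v \right)} = \frac{21 v}{8}$ ($O{\left(v \right)} = 3 \frac{v}{\frac{8}{7}} = 3 v \frac{7}{8} = 3 \frac{7 v}{8} = \frac{21 v}{8}$)
$A{\left(Z \right)} = 10 + 2 Z$ ($A{\left(Z \right)} = 4 + \left(\left(Z + Z\right) + 6\right) = 4 + \left(2 Z + 6\right) = 4 + \left(6 + 2 Z\right) = 10 + 2 Z$)
$h{\left(C \right)} = \frac{16 \sqrt{2}}{21 C}$ ($h{\left(C \right)} = \frac{2 \sqrt{2}}{\frac{21}{8} C} = 2 \sqrt{2} \frac{8}{21 C} = \frac{16 \sqrt{2}}{21 C}$)
$\left(116 + h{\left(A{\left(3 \right)} \right)}\right)^{2} = \left(116 + \frac{16 \sqrt{2}}{21 \left(10 + 2 \cdot 3\right)}\right)^{2} = \left(116 + \frac{16 \sqrt{2}}{21 \left(10 + 6\right)}\right)^{2} = \left(116 + \frac{16 \sqrt{2}}{21 \cdot 16}\right)^{2} = \left(116 + \frac{16}{21} \sqrt{2} \cdot \frac{1}{16}\right)^{2} = \left(116 + \frac{\sqrt{2}}{21}\right)^{2}$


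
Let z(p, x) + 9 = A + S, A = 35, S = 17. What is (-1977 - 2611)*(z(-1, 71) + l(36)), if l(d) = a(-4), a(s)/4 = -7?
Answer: -68820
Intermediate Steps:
z(p, x) = 43 (z(p, x) = -9 + (35 + 17) = -9 + 52 = 43)
a(s) = -28 (a(s) = 4*(-7) = -28)
l(d) = -28
(-1977 - 2611)*(z(-1, 71) + l(36)) = (-1977 - 2611)*(43 - 28) = -4588*15 = -68820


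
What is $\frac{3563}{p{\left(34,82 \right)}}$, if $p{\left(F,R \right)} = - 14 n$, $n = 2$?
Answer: $- \frac{509}{4} \approx -127.25$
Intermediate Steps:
$p{\left(F,R \right)} = -28$ ($p{\left(F,R \right)} = \left(-14\right) 2 = -28$)
$\frac{3563}{p{\left(34,82 \right)}} = \frac{3563}{-28} = 3563 \left(- \frac{1}{28}\right) = - \frac{509}{4}$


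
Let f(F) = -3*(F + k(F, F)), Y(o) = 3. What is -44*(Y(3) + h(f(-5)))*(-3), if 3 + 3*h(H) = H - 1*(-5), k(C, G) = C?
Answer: 1804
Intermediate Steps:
f(F) = -6*F (f(F) = -3*(F + F) = -6*F)
h(H) = 2/3 + H/3 (h(H) = -1 + (H - 1*(-5))/3 = -1 + (H + 5)/3 = -1 + (5 + H)/3 = -1 + (5/3 + H/3) = 2/3 + H/3)
-44*(Y(3) + h(f(-5)))*(-3) = -44*(3 + (2/3 + (-6*(-5))/3))*(-3) = -44*(3 + (2/3 + (1/3)*30))*(-3) = -44*(3 + (2/3 + 10))*(-3) = -44*(3 + 32/3)*(-3) = -1804*(-3)/3 = -44*(-41) = 1804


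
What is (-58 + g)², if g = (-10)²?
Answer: 1764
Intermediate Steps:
g = 100
(-58 + g)² = (-58 + 100)² = 42² = 1764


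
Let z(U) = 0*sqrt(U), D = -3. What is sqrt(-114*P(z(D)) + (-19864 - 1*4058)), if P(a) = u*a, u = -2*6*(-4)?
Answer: 3*I*sqrt(2658) ≈ 154.67*I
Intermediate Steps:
z(U) = 0
u = 48 (u = -12*(-4) = 48)
P(a) = 48*a
sqrt(-114*P(z(D)) + (-19864 - 1*4058)) = sqrt(-5472*0 + (-19864 - 1*4058)) = sqrt(-114*0 + (-19864 - 4058)) = sqrt(0 - 23922) = sqrt(-23922) = 3*I*sqrt(2658)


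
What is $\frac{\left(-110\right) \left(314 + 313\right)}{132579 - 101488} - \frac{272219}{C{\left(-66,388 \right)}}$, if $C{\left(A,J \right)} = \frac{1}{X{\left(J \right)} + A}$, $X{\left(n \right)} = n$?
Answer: $- \frac{2725266688108}{31091} \approx -8.7655 \cdot 10^{7}$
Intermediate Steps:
$C{\left(A,J \right)} = \frac{1}{A + J}$ ($C{\left(A,J \right)} = \frac{1}{J + A} = \frac{1}{A + J}$)
$\frac{\left(-110\right) \left(314 + 313\right)}{132579 - 101488} - \frac{272219}{C{\left(-66,388 \right)}} = \frac{\left(-110\right) \left(314 + 313\right)}{132579 - 101488} - \frac{272219}{\frac{1}{-66 + 388}} = \frac{\left(-110\right) 627}{132579 - 101488} - \frac{272219}{\frac{1}{322}} = - \frac{68970}{31091} - 272219 \frac{1}{\frac{1}{322}} = \left(-68970\right) \frac{1}{31091} - 87654518 = - \frac{68970}{31091} - 87654518 = - \frac{2725266688108}{31091}$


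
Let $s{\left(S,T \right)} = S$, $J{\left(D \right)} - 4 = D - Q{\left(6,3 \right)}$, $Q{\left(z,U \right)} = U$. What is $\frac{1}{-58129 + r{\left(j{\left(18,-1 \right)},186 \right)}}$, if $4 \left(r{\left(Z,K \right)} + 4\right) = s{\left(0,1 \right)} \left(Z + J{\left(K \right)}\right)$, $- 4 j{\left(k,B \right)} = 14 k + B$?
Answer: $- \frac{1}{58133} \approx -1.7202 \cdot 10^{-5}$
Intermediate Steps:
$j{\left(k,B \right)} = - \frac{7 k}{2} - \frac{B}{4}$ ($j{\left(k,B \right)} = - \frac{14 k + B}{4} = - \frac{B + 14 k}{4} = - \frac{7 k}{2} - \frac{B}{4}$)
$J{\left(D \right)} = 1 + D$ ($J{\left(D \right)} = 4 + \left(D - 3\right) = 4 + \left(-3 + D\right) = 1 + D$)
$r{\left(Z,K \right)} = -4$ ($r{\left(Z,K \right)} = -4 + \frac{0 \left(Z + \left(1 + K\right)\right)}{4} = -4 + \frac{0 \left(1 + K + Z\right)}{4} = -4 + \frac{1}{4} \cdot 0 = -4 + 0 = -4$)
$\frac{1}{-58129 + r{\left(j{\left(18,-1 \right)},186 \right)}} = \frac{1}{-58129 - 4} = \frac{1}{-58133} = - \frac{1}{58133}$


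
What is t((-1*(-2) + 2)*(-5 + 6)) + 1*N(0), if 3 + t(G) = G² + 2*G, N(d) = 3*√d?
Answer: 21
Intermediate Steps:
t(G) = -3 + G² + 2*G (t(G) = -3 + (G² + 2*G) = -3 + G² + 2*G)
t((-1*(-2) + 2)*(-5 + 6)) + 1*N(0) = (-3 + ((-1*(-2) + 2)*(-5 + 6))² + 2*((-1*(-2) + 2)*(-5 + 6))) + 1*(3*√0) = (-3 + ((2 + 2)*1)² + 2*((2 + 2)*1)) + 1*(3*0) = (-3 + (4*1)² + 2*(4*1)) + 1*0 = (-3 + 4² + 2*4) + 0 = (-3 + 16 + 8) + 0 = 21 + 0 = 21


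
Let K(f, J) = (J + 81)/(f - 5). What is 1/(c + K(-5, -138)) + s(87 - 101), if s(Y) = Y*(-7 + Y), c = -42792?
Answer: 125791712/427863 ≈ 294.00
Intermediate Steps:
K(f, J) = (81 + J)/(-5 + f)
1/(c + K(-5, -138)) + s(87 - 101) = 1/(-42792 + (81 - 138)/(-5 - 5)) + (87 - 101)*(-7 + (87 - 101)) = 1/(-42792 - 57/(-10)) - 14*(-7 - 14) = 1/(-42792 - 1/10*(-57)) - 14*(-21) = 1/(-42792 + 57/10) + 294 = 1/(-427863/10) + 294 = -10/427863 + 294 = 125791712/427863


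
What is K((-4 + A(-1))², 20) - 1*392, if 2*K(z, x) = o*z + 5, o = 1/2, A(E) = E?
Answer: -1533/4 ≈ -383.25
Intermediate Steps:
o = ½ (o = 1*(½) = ½ ≈ 0.50000)
K(z, x) = 5/2 + z/4 (K(z, x) = (z/2 + 5)/2 = (5 + z/2)/2 = 5/2 + z/4)
K((-4 + A(-1))², 20) - 1*392 = (5/2 + (-4 - 1)²/4) - 1*392 = (5/2 + (¼)*(-5)²) - 392 = (5/2 + (¼)*25) - 392 = (5/2 + 25/4) - 392 = 35/4 - 392 = -1533/4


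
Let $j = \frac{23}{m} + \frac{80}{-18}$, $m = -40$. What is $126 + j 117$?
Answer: $- \frac{18451}{40} \approx -461.27$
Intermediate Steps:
$j = - \frac{1807}{360}$ ($j = \frac{23}{-40} + \frac{80}{-18} = 23 \left(- \frac{1}{40}\right) + 80 \left(- \frac{1}{18}\right) = - \frac{23}{40} - \frac{40}{9} = - \frac{1807}{360} \approx -5.0194$)
$126 + j 117 = 126 - \frac{23491}{40} = - \frac{18451}{40}$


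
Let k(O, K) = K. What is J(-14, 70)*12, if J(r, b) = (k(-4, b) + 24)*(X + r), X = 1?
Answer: -14664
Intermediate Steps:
J(r, b) = (1 + r)*(24 + b) (J(r, b) = (b + 24)*(1 + r) = (24 + b)*(1 + r) = (1 + r)*(24 + b))
J(-14, 70)*12 = (24 + 70 + 24*(-14) + 70*(-14))*12 = (24 + 70 - 336 - 980)*12 = -1222*12 = -14664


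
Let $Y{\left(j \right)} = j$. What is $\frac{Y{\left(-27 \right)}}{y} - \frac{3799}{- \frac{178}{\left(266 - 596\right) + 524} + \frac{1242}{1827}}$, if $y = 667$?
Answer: $\frac{49895548316}{3122227} \approx 15981.0$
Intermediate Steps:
$\frac{Y{\left(-27 \right)}}{y} - \frac{3799}{- \frac{178}{\left(266 - 596\right) + 524} + \frac{1242}{1827}} = - \frac{27}{667} - \frac{3799}{- \frac{178}{\left(266 - 596\right) + 524} + \frac{1242}{1827}} = \left(-27\right) \frac{1}{667} - \frac{3799}{- \frac{178}{-330 + 524} + 1242 \cdot \frac{1}{1827}} = - \frac{27}{667} - \frac{3799}{- \frac{178}{194} + \frac{138}{203}} = - \frac{27}{667} - \frac{3799}{\left(-178\right) \frac{1}{194} + \frac{138}{203}} = - \frac{27}{667} - \frac{3799}{- \frac{89}{97} + \frac{138}{203}} = - \frac{27}{667} - \frac{3799}{- \frac{4681}{19691}} = - \frac{27}{667} - - \frac{74806109}{4681} = - \frac{27}{667} + \frac{74806109}{4681} = \frac{49895548316}{3122227}$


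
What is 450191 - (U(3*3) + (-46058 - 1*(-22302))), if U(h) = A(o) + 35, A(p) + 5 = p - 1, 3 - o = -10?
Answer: 473905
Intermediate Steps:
o = 13 (o = 3 - 1*(-10) = 3 + 10 = 13)
A(p) = -6 + p (A(p) = -5 + (p - 1) = -5 + (-1 + p) = -6 + p)
U(h) = 42 (U(h) = (-6 + 13) + 35 = 7 + 35 = 42)
450191 - (U(3*3) + (-46058 - 1*(-22302))) = 450191 - (42 + (-46058 - 1*(-22302))) = 450191 - (42 + (-46058 + 22302)) = 450191 - (42 - 23756) = 450191 - 1*(-23714) = 450191 + 23714 = 473905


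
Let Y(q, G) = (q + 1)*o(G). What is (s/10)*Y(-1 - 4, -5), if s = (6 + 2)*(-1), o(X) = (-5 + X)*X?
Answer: 160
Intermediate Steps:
o(X) = X*(-5 + X)
Y(q, G) = G*(1 + q)*(-5 + G) (Y(q, G) = (q + 1)*(G*(-5 + G)) = (1 + q)*(G*(-5 + G)) = G*(1 + q)*(-5 + G))
s = -8 (s = 8*(-1) = -8)
(s/10)*Y(-1 - 4, -5) = (-8/10)*(-5*(1 + (-1 - 4))*(-5 - 5)) = (-8*⅒)*(-5*(1 - 5)*(-10)) = -(-4)*(-4)*(-10) = -⅘*(-200) = 160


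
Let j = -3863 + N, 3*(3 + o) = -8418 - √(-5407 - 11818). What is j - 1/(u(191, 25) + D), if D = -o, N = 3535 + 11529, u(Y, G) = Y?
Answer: 36298956409/3240689 + 3*I*√689/16203445 ≈ 11201.0 + 4.8599e-6*I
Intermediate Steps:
N = 15064
o = -2809 - 5*I*√689/3 (o = -3 + (-8418 - √(-5407 - 11818))/3 = -3 + (-8418 - √(-17225))/3 = -3 + (-8418 - 5*I*√689)/3 = -3 + (-2806 - 5*I*√689/3) = -2809 - 5*I*√689/3 ≈ -2809.0 - 43.748*I)
D = 2809 + 5*I*√689/3 (D = -(-2809 - 5*I*√689/3) = 2809 + 5*I*√689/3 ≈ 2809.0 + 43.748*I)
j = 11201 (j = -3863 + 15064 = 11201)
j - 1/(u(191, 25) + D) = 11201 - 1/(191 + (2809 + 5*I*√689/3)) = 11201 - 1/(3000 + 5*I*√689/3)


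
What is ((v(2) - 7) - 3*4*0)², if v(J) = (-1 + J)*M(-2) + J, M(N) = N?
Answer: 49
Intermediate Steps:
v(J) = 2 - J (v(J) = (-1 + J)*(-2) + J = (2 - 2*J) + J = 2 - J)
((v(2) - 7) - 3*4*0)² = (((2 - 1*2) - 7) - 3*4*0)² = (((2 - 2) - 7) - 12*0)² = ((0 - 7) + 0)² = (-7 + 0)² = (-7)² = 49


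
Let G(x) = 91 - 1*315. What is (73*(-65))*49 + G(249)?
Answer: -232729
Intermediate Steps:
G(x) = -224 (G(x) = 91 - 315 = -224)
(73*(-65))*49 + G(249) = (73*(-65))*49 - 224 = -4745*49 - 224 = -232505 - 224 = -232729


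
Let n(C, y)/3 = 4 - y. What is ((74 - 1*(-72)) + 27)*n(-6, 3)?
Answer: 519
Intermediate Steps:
n(C, y) = 12 - 3*y (n(C, y) = 3*(4 - y) = 12 - 3*y)
((74 - 1*(-72)) + 27)*n(-6, 3) = ((74 - 1*(-72)) + 27)*(12 - 3*3) = ((74 + 72) + 27)*(12 - 9) = (146 + 27)*3 = 173*3 = 519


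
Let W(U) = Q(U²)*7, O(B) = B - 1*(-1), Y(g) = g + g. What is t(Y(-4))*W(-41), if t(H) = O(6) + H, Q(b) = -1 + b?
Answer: -11760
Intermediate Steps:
Y(g) = 2*g
O(B) = 1 + B (O(B) = B + 1 = 1 + B)
W(U) = -7 + 7*U² (W(U) = (-1 + U²)*7 = -7 + 7*U²)
t(H) = 7 + H (t(H) = (1 + 6) + H = 7 + H)
t(Y(-4))*W(-41) = (7 + 2*(-4))*(-7 + 7*(-41)²) = (7 - 8)*(-7 + 7*1681) = -(-7 + 11767) = -1*11760 = -11760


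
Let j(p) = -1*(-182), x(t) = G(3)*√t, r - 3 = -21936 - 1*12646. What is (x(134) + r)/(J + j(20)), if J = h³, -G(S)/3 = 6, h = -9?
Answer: 34579/547 + 18*√134/547 ≈ 63.597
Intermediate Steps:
G(S) = -18 (G(S) = -3*6 = -18)
r = -34579 (r = 3 + (-21936 - 1*12646) = 3 + (-21936 - 12646) = 3 - 34582 = -34579)
J = -729 (J = (-9)³ = -729)
x(t) = -18*√t
j(p) = 182
(x(134) + r)/(J + j(20)) = (-18*√134 - 34579)/(-729 + 182) = (-34579 - 18*√134)/(-547) = (-34579 - 18*√134)*(-1/547) = 34579/547 + 18*√134/547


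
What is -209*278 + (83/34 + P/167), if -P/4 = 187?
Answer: -329914727/5678 ≈ -58104.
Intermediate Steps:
P = -748 (P = -4*187 = -748)
-209*278 + (83/34 + P/167) = -209*278 + (83/34 - 748/167) = -58102 + (83*(1/34) - 748*1/167) = -58102 + (83/34 - 748/167) = -58102 - 11571/5678 = -329914727/5678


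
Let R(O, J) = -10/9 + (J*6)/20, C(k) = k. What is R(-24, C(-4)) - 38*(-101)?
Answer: 172606/45 ≈ 3835.7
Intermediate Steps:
R(O, J) = -10/9 + 3*J/10 (R(O, J) = -10*⅑ + (6*J)*(1/20) = -10/9 + 3*J/10)
R(-24, C(-4)) - 38*(-101) = (-10/9 + (3/10)*(-4)) - 38*(-101) = (-10/9 - 6/5) + 3838 = -104/45 + 3838 = 172606/45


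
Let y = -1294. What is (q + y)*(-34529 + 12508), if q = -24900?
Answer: 576818074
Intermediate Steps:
(q + y)*(-34529 + 12508) = (-24900 - 1294)*(-34529 + 12508) = -26194*(-22021) = 576818074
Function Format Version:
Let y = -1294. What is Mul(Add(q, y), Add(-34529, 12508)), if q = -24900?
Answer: 576818074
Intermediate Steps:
Mul(Add(q, y), Add(-34529, 12508)) = Mul(Add(-24900, -1294), Add(-34529, 12508)) = Mul(-26194, -22021) = 576818074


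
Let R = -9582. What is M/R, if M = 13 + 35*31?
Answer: -183/1597 ≈ -0.11459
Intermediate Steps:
M = 1098 (M = 13 + 1085 = 1098)
M/R = 1098/(-9582) = 1098*(-1/9582) = -183/1597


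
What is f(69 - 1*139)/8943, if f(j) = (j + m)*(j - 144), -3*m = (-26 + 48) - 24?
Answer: 44512/26829 ≈ 1.6591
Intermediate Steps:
m = ⅔ (m = -((-26 + 48) - 24)/3 = -(22 - 24)/3 = -⅓*(-2) = ⅔ ≈ 0.66667)
f(j) = (-144 + j)*(⅔ + j) (f(j) = (j + ⅔)*(j - 144) = (⅔ + j)*(-144 + j) = (-144 + j)*(⅔ + j))
f(69 - 1*139)/8943 = (-96 + (69 - 1*139)² - 430*(69 - 1*139)/3)/8943 = (-96 + (69 - 139)² - 430*(69 - 139)/3)*(1/8943) = (-96 + (-70)² - 430/3*(-70))*(1/8943) = (-96 + 4900 + 30100/3)*(1/8943) = (44512/3)*(1/8943) = 44512/26829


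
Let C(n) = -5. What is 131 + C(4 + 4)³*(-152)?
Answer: 19131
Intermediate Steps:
131 + C(4 + 4)³*(-152) = 131 + (-5)³*(-152) = 131 - 125*(-152) = 131 + 19000 = 19131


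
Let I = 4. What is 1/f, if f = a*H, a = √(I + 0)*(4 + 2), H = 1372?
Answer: 1/16464 ≈ 6.0739e-5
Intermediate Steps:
a = 12 (a = √(4 + 0)*(4 + 2) = √4*6 = 2*6 = 12)
f = 16464 (f = 12*1372 = 16464)
1/f = 1/16464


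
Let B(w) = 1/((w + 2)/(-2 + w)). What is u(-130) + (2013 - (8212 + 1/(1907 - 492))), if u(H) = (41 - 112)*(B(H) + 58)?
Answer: -470469137/45280 ≈ -10390.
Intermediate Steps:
B(w) = (-2 + w)/(2 + w) (B(w) = 1/((2 + w)/(-2 + w)) = (-2 + w)/(2 + w))
u(H) = -4118 - 71*(-2 + H)/(2 + H) (u(H) = (41 - 112)*((-2 + H)/(2 + H) + 58) = -71*(58 + (-2 + H)/(2 + H)) = -4118 - 71*(-2 + H)/(2 + H))
u(-130) + (2013 - (8212 + 1/(1907 - 492))) = 71*(-114 - 59*(-130))/(2 - 130) + (2013 - (8212 + 1/(1907 - 492))) = 71*(-114 + 7670)/(-128) + (2013 - (8212 + 1/1415)) = 71*(-1/128)*7556 + (2013 - (8212 + 1/1415)) = -134119/32 + (2013 - 1*11619981/1415) = -134119/32 + (2013 - 11619981/1415) = -134119/32 - 8771586/1415 = -470469137/45280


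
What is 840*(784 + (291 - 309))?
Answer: 643440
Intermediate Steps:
840*(784 + (291 - 309)) = 840*(784 - 18) = 840*766 = 643440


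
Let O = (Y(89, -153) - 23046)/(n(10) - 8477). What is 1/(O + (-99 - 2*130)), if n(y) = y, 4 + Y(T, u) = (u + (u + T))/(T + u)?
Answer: -541888/193062809 ≈ -0.0028068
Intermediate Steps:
Y(T, u) = -4 + (T + 2*u)/(T + u) (Y(T, u) = -4 + (u + (u + T))/(T + u) = -4 + (u + (T + u))/(T + u) = -4 + (T + 2*u)/(T + u))
O = 1474983/541888 (O = ((-3*89 - 2*(-153))/(89 - 153) - 23046)/(10 - 8477) = ((-267 + 306)/(-64) - 23046)/(-8467) = (-1/64*39 - 23046)*(-1/8467) = (-39/64 - 23046)*(-1/8467) = -1474983/64*(-1/8467) = 1474983/541888 ≈ 2.7219)
1/(O + (-99 - 2*130)) = 1/(1474983/541888 + (-99 - 2*130)) = 1/(1474983/541888 + (-99 - 260)) = 1/(1474983/541888 - 359) = 1/(-193062809/541888) = -541888/193062809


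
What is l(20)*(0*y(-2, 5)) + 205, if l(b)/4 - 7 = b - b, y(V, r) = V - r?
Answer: 205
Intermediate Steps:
l(b) = 28 (l(b) = 28 + 4*(b - b) = 28 + 4*0 = 28 + 0 = 28)
l(20)*(0*y(-2, 5)) + 205 = 28*(0*(-2 - 1*5)) + 205 = 28*(0*(-2 - 5)) + 205 = 28*(0*(-7)) + 205 = 28*0 + 205 = 0 + 205 = 205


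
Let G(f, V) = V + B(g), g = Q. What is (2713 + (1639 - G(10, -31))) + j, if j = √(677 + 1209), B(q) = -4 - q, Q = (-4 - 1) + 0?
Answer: 4382 + √1886 ≈ 4425.4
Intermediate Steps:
Q = -5 (Q = -5 + 0 = -5)
g = -5
G(f, V) = 1 + V (G(f, V) = V + (-4 - 1*(-5)) = V + (-4 + 5) = V + 1 = 1 + V)
j = √1886 ≈ 43.428
(2713 + (1639 - G(10, -31))) + j = (2713 + (1639 - (1 - 31))) + √1886 = (2713 + (1639 - 1*(-30))) + √1886 = (2713 + (1639 + 30)) + √1886 = (2713 + 1669) + √1886 = 4382 + √1886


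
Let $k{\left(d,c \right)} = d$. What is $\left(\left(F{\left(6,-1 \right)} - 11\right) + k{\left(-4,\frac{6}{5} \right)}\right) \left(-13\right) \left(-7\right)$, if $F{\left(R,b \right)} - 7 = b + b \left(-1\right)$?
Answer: $-728$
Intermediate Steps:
$F{\left(R,b \right)} = 7$ ($F{\left(R,b \right)} = 7 + \left(b + b \left(-1\right)\right) = 7 + \left(b - b\right) = 7 + 0 = 7$)
$\left(\left(F{\left(6,-1 \right)} - 11\right) + k{\left(-4,\frac{6}{5} \right)}\right) \left(-13\right) \left(-7\right) = \left(\left(7 - 11\right) - 4\right) \left(-13\right) \left(-7\right) = \left(-4 - 4\right) \left(-13\right) \left(-7\right) = \left(-8\right) \left(-13\right) \left(-7\right) = 104 \left(-7\right) = -728$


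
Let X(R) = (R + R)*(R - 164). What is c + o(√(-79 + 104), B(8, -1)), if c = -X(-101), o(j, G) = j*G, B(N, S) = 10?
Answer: -53480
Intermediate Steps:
X(R) = 2*R*(-164 + R) (X(R) = (2*R)*(-164 + R) = 2*R*(-164 + R))
o(j, G) = G*j
c = -53530 (c = -2*(-101)*(-164 - 101) = -2*(-101)*(-265) = -1*53530 = -53530)
c + o(√(-79 + 104), B(8, -1)) = -53530 + 10*√(-79 + 104) = -53530 + 10*√25 = -53530 + 10*5 = -53530 + 50 = -53480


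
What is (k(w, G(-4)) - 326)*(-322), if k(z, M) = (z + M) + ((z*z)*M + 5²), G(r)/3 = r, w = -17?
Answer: 1222956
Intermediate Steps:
G(r) = 3*r
k(z, M) = 25 + M + z + M*z² (k(z, M) = (M + z) + (z²*M + 25) = (M + z) + (M*z² + 25) = (M + z) + (25 + M*z²) = 25 + M + z + M*z²)
(k(w, G(-4)) - 326)*(-322) = ((25 + 3*(-4) - 17 + (3*(-4))*(-17)²) - 326)*(-322) = ((25 - 12 - 17 - 12*289) - 326)*(-322) = ((25 - 12 - 17 - 3468) - 326)*(-322) = (-3472 - 326)*(-322) = -3798*(-322) = 1222956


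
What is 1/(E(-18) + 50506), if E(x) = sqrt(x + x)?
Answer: 25253/1275428036 - 3*I/1275428036 ≈ 1.98e-5 - 2.3522e-9*I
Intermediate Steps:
E(x) = sqrt(2)*sqrt(x) (E(x) = sqrt(2*x) = sqrt(2)*sqrt(x))
1/(E(-18) + 50506) = 1/(sqrt(2)*sqrt(-18) + 50506) = 1/(sqrt(2)*(3*I*sqrt(2)) + 50506) = 1/(6*I + 50506) = 1/(50506 + 6*I) = (50506 - 6*I)/2550856072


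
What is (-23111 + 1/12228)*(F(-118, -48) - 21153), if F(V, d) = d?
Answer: 1997143436569/4076 ≈ 4.8998e+8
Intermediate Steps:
(-23111 + 1/12228)*(F(-118, -48) - 21153) = (-23111 + 1/12228)*(-48 - 21153) = (-23111 + 1/12228)*(-21201) = -282601307/12228*(-21201) = 1997143436569/4076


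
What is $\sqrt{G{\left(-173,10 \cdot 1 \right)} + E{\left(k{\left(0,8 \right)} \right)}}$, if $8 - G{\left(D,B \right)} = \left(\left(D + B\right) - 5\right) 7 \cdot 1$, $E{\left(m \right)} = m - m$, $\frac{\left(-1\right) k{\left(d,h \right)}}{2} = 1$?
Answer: $4 \sqrt{74} \approx 34.409$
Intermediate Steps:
$k{\left(d,h \right)} = -2$ ($k{\left(d,h \right)} = \left(-2\right) 1 = -2$)
$E{\left(m \right)} = 0$
$G{\left(D,B \right)} = 43 - 7 B - 7 D$ ($G{\left(D,B \right)} = 8 - \left(\left(D + B\right) - 5\right) 7 \cdot 1 = 8 - \left(\left(B + D\right) - 5\right) 7 \cdot 1 = 8 - \left(-5 + B + D\right) 7 \cdot 1 = 8 - \left(-35 + 7 B + 7 D\right) 1 = 8 - \left(-35 + 7 B + 7 D\right) = 43 - 7 B - 7 D$)
$\sqrt{G{\left(-173,10 \cdot 1 \right)} + E{\left(k{\left(0,8 \right)} \right)}} = \sqrt{\left(43 - 7 \cdot 10 \cdot 1 - -1211\right) + 0} = \sqrt{\left(43 - 70 + 1211\right) + 0} = \sqrt{1184 + 0} = \sqrt{1184} = 4 \sqrt{74}$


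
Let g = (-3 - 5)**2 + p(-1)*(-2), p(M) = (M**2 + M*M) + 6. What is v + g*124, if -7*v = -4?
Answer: 41668/7 ≈ 5952.6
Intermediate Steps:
v = 4/7 (v = -1/7*(-4) = 4/7 ≈ 0.57143)
p(M) = 6 + 2*M**2 (p(M) = (M**2 + M**2) + 6 = 2*M**2 + 6 = 6 + 2*M**2)
g = 48 (g = (-3 - 5)**2 + (6 + 2*(-1)**2)*(-2) = (-8)**2 + (6 + 2*1)*(-2) = 64 + (6 + 2)*(-2) = 64 + 8*(-2) = 64 - 16 = 48)
v + g*124 = 4/7 + 48*124 = 4/7 + 5952 = 41668/7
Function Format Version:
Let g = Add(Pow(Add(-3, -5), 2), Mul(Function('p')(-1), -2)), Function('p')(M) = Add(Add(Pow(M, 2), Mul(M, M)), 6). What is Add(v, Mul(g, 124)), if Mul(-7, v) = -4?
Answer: Rational(41668, 7) ≈ 5952.6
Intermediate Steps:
v = Rational(4, 7) (v = Mul(Rational(-1, 7), -4) = Rational(4, 7) ≈ 0.57143)
Function('p')(M) = Add(6, Mul(2, Pow(M, 2))) (Function('p')(M) = Add(Add(Pow(M, 2), Pow(M, 2)), 6) = Add(Mul(2, Pow(M, 2)), 6) = Add(6, Mul(2, Pow(M, 2))))
g = 48 (g = Add(Pow(Add(-3, -5), 2), Mul(Add(6, Mul(2, Pow(-1, 2))), -2)) = Add(Pow(-8, 2), Mul(Add(6, Mul(2, 1)), -2)) = Add(64, Mul(Add(6, 2), -2)) = Add(64, Mul(8, -2)) = Add(64, -16) = 48)
Add(v, Mul(g, 124)) = Add(Rational(4, 7), Mul(48, 124)) = Add(Rational(4, 7), 5952) = Rational(41668, 7)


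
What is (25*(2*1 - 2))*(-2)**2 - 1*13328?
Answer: -13328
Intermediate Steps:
(25*(2*1 - 2))*(-2)**2 - 1*13328 = (25*(2 - 2))*4 - 13328 = (25*0)*4 - 13328 = 0*4 - 13328 = 0 - 13328 = -13328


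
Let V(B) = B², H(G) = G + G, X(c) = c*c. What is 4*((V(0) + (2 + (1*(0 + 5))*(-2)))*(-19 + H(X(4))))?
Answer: -416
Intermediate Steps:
X(c) = c²
H(G) = 2*G
4*((V(0) + (2 + (1*(0 + 5))*(-2)))*(-19 + H(X(4)))) = 4*((0² + (2 + (1*(0 + 5))*(-2)))*(-19 + 2*4²)) = 4*((0 + (2 + (1*5)*(-2)))*(-19 + 2*16)) = 4*((0 + (2 + 5*(-2)))*(-19 + 32)) = 4*((0 + (2 - 10))*13) = 4*((0 - 8)*13) = 4*(-8*13) = 4*(-104) = -416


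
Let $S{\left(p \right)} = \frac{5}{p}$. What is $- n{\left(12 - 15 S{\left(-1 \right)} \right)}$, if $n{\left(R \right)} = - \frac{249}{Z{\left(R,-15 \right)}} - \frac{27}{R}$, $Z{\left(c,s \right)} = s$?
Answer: $- \frac{2362}{145} \approx -16.29$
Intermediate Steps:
$n{\left(R \right)} = \frac{83}{5} - \frac{27}{R}$ ($n{\left(R \right)} = - \frac{249}{-15} - \frac{27}{R} = \left(-249\right) \left(- \frac{1}{15}\right) - \frac{27}{R} = \frac{83}{5} - \frac{27}{R}$)
$- n{\left(12 - 15 S{\left(-1 \right)} \right)} = - (\frac{83}{5} - \frac{27}{12 - 15 \frac{5}{-1}}) = - (\frac{83}{5} - \frac{27}{12 - 15 \cdot 5 \left(-1\right)}) = - (\frac{83}{5} - \frac{27}{12 - -75}) = - (\frac{83}{5} - \frac{27}{12 + 75}) = - (\frac{83}{5} - \frac{27}{87}) = - (\frac{83}{5} - \frac{9}{29}) = \left(-1\right) \frac{2362}{145} = - \frac{2362}{145}$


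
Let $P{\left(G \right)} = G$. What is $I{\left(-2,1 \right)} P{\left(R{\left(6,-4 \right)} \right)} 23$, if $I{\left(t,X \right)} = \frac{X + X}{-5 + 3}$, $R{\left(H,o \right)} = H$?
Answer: $-138$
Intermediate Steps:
$I{\left(t,X \right)} = - X$ ($I{\left(t,X \right)} = \frac{2 X}{-2} = 2 X \left(- \frac{1}{2}\right) = - X$)
$I{\left(-2,1 \right)} P{\left(R{\left(6,-4 \right)} \right)} 23 = \left(-1\right) 1 \cdot 6 \cdot 23 = \left(-1\right) 6 \cdot 23 = \left(-6\right) 23 = -138$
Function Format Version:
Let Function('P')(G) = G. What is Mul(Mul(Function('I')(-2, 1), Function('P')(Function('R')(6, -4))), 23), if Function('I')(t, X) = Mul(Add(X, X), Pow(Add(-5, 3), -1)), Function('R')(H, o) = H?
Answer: -138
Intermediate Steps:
Function('I')(t, X) = Mul(-1, X) (Function('I')(t, X) = Mul(Mul(2, X), Pow(-2, -1)) = Mul(Mul(2, X), Rational(-1, 2)) = Mul(-1, X))
Mul(Mul(Function('I')(-2, 1), Function('P')(Function('R')(6, -4))), 23) = Mul(Mul(Mul(-1, 1), 6), 23) = Mul(Mul(-1, 6), 23) = Mul(-6, 23) = -138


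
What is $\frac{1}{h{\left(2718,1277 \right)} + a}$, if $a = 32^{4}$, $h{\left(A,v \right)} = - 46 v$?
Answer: $\frac{1}{989834} \approx 1.0103 \cdot 10^{-6}$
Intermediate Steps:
$a = 1048576$
$\frac{1}{h{\left(2718,1277 \right)} + a} = \frac{1}{\left(-46\right) 1277 + 1048576} = \frac{1}{-58742 + 1048576} = \frac{1}{989834}$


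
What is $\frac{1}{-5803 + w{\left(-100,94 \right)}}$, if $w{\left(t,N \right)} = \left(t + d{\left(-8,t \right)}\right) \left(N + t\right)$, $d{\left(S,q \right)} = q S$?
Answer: $- \frac{1}{10003} \approx -9.997 \cdot 10^{-5}$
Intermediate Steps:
$d{\left(S,q \right)} = S q$
$w{\left(t,N \right)} = - 7 t \left(N + t\right)$ ($w{\left(t,N \right)} = \left(t - 8 t\right) \left(N + t\right) = - 7 t \left(N + t\right)$)
$\frac{1}{-5803 + w{\left(-100,94 \right)}} = \frac{1}{-5803 + 7 \left(-100\right) \left(\left(-1\right) 94 - -100\right)} = \frac{1}{-5803 + 7 \left(-100\right) \left(-94 + 100\right)} = \frac{1}{-5803 + 7 \left(-100\right) 6} = \frac{1}{-5803 - 4200} = \frac{1}{-10003} = - \frac{1}{10003}$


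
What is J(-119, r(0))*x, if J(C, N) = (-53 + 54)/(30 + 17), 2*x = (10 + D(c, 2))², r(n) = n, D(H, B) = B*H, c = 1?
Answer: 72/47 ≈ 1.5319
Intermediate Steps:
x = 72 (x = (10 + 2*1)²/2 = (10 + 2)²/2 = (½)*12² = (½)*144 = 72)
J(C, N) = 1/47
J(-119, r(0))*x = (1/47)*72 = 72/47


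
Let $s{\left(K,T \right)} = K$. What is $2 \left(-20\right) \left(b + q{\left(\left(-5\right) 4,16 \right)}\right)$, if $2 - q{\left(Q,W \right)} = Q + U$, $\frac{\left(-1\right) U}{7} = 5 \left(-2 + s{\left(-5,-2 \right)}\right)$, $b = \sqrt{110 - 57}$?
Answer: $8920 - 40 \sqrt{53} \approx 8628.8$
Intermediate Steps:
$b = \sqrt{53} \approx 7.2801$
$U = 245$ ($U = - 7 \cdot 5 \left(-2 - 5\right) = - 7 \cdot 5 \left(-7\right) = \left(-7\right) \left(-35\right) = 245$)
$q{\left(Q,W \right)} = -243 - Q$ ($q{\left(Q,W \right)} = 2 - \left(Q + 245\right) = 2 - \left(245 + Q\right) = -243 - Q$)
$2 \left(-20\right) \left(b + q{\left(\left(-5\right) 4,16 \right)}\right) = 2 \left(-20\right) \left(\sqrt{53} - \left(243 - 20\right)\right) = - 40 \left(\sqrt{53} - 223\right) = - 40 \left(-223 + \sqrt{53}\right) = 8920 - 40 \sqrt{53}$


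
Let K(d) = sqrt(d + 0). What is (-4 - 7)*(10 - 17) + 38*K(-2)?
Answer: 77 + 38*I*sqrt(2) ≈ 77.0 + 53.74*I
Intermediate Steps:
K(d) = sqrt(d)
(-4 - 7)*(10 - 17) + 38*K(-2) = (-4 - 7)*(10 - 17) + 38*sqrt(-2) = -11*(-7) + 38*(I*sqrt(2)) = 77 + 38*I*sqrt(2)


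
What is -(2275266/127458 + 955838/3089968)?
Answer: -596027360941/32820095112 ≈ -18.160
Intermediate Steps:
-(2275266/127458 + 955838/3089968) = -(2275266*(1/127458) + 955838*(1/3089968)) = -(379211/21243 + 477919/1544984) = -1*596027360941/32820095112 = -596027360941/32820095112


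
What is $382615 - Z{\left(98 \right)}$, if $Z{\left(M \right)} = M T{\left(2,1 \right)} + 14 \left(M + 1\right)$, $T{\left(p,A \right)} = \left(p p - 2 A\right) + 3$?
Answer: $380739$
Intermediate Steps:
$T{\left(p,A \right)} = 3 + p^{2} - 2 A$ ($T{\left(p,A \right)} = \left(p^{2} - 2 A\right) + 3 = 3 + p^{2} - 2 A$)
$Z{\left(M \right)} = 14 + 19 M$ ($Z{\left(M \right)} = M \left(3 + 2^{2} - 2\right) + 14 \left(M + 1\right) = M \left(3 + 4 - 2\right) + 14 \left(1 + M\right) = M 5 + \left(14 + 14 M\right) = 5 M + \left(14 + 14 M\right) = 14 + 19 M$)
$382615 - Z{\left(98 \right)} = 382615 - \left(14 + 19 \cdot 98\right) = 382615 - \left(14 + 1862\right) = 382615 - 1876 = 380739$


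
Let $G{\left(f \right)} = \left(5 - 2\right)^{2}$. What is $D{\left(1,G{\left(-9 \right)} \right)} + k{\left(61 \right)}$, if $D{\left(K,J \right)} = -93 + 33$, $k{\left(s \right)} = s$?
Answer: $1$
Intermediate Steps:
$G{\left(f \right)} = 9$ ($G{\left(f \right)} = 3^{2} = 9$)
$D{\left(K,J \right)} = -60$
$D{\left(1,G{\left(-9 \right)} \right)} + k{\left(61 \right)} = -60 + 61 = 1$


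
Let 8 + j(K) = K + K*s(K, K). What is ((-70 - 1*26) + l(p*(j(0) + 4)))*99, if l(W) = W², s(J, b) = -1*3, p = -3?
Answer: 4752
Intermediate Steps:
s(J, b) = -3
j(K) = -8 - 2*K (j(K) = -8 + (K + K*(-3)) = -8 + (K - 3*K) = -8 - 2*K)
((-70 - 1*26) + l(p*(j(0) + 4)))*99 = ((-70 - 1*26) + (-3*((-8 - 2*0) + 4))²)*99 = ((-70 - 26) + (-3*((-8 + 0) + 4))²)*99 = (-96 + (-3*(-8 + 4))²)*99 = (-96 + (-3*(-4))²)*99 = (-96 + 12²)*99 = (-96 + 144)*99 = 48*99 = 4752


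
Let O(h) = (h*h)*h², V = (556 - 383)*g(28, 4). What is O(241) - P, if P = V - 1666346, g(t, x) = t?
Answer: 3375064063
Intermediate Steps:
V = 4844 (V = (556 - 383)*28 = 173*28 = 4844)
O(h) = h⁴ (O(h) = h²*h² = h⁴)
P = -1661502 (P = 4844 - 1666346 = -1661502)
O(241) - P = 241⁴ - 1*(-1661502) = 3373402561 + 1661502 = 3375064063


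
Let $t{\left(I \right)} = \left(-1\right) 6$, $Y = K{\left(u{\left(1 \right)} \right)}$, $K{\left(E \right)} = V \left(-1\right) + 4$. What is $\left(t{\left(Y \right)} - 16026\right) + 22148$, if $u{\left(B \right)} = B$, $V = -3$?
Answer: $6116$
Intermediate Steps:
$K{\left(E \right)} = 7$ ($K{\left(E \right)} = \left(-3\right) \left(-1\right) + 4 = 3 + 4 = 7$)
$Y = 7$
$t{\left(I \right)} = -6$
$\left(t{\left(Y \right)} - 16026\right) + 22148 = \left(-6 - 16026\right) + 22148 = -16032 + 22148 = 6116$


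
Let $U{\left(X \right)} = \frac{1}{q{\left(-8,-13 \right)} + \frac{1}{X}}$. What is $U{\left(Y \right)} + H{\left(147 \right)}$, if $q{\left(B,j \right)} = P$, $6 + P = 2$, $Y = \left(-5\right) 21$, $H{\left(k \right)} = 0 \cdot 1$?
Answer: $- \frac{105}{421} \approx -0.24941$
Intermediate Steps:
$H{\left(k \right)} = 0$
$Y = -105$
$P = -4$ ($P = -6 + 2 = -4$)
$q{\left(B,j \right)} = -4$
$U{\left(X \right)} = \frac{1}{-4 + \frac{1}{X}}$
$U{\left(Y \right)} + H{\left(147 \right)} = - \frac{105}{1 - -420} + 0 = - \frac{105}{1 + 420} + 0 = - \frac{105}{421} + 0 = - \frac{105}{421}$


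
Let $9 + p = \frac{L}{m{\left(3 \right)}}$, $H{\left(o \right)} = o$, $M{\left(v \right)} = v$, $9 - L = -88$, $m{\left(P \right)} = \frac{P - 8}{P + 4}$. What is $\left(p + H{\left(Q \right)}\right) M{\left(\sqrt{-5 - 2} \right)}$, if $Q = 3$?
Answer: $- \frac{709 i \sqrt{7}}{5} \approx - 375.17 i$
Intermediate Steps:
$m{\left(P \right)} = \frac{-8 + P}{4 + P}$
$L = 97$ ($L = 9 - -88 = 9 + 88 = 97$)
$p = - \frac{724}{5}$ ($p = -9 + \frac{97}{\frac{1}{4 + 3} \left(-8 + 3\right)} = -9 + \frac{97}{\frac{1}{7} \left(-5\right)} = -9 + \frac{97}{- \frac{5}{7}} = -9 + 97 \left(- \frac{7}{5}\right) = -9 - \frac{679}{5} = - \frac{724}{5} \approx -144.8$)
$\left(p + H{\left(Q \right)}\right) M{\left(\sqrt{-5 - 2} \right)} = \left(- \frac{724}{5} + 3\right) \sqrt{-5 - 2} = - \frac{709 \sqrt{-7}}{5} = - \frac{709 i \sqrt{7}}{5}$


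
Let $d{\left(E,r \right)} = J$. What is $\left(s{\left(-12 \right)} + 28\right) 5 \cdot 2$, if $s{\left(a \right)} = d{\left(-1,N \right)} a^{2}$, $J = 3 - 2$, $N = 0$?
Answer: $1720$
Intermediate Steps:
$J = 1$ ($J = 3 - 2 = 1$)
$d{\left(E,r \right)} = 1$
$s{\left(a \right)} = a^{2}$ ($s{\left(a \right)} = 1 a^{2} = a^{2}$)
$\left(s{\left(-12 \right)} + 28\right) 5 \cdot 2 = \left(\left(-12\right)^{2} + 28\right) 5 \cdot 2 = \left(144 + 28\right) 10 = 172 \cdot 10 = 1720$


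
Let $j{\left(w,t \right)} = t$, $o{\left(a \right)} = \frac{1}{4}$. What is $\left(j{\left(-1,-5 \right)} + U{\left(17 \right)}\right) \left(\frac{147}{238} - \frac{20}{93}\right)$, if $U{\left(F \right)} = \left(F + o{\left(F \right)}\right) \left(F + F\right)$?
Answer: $\frac{1480499}{6324} \approx 234.11$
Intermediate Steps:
$o{\left(a \right)} = \frac{1}{4}$
$U{\left(F \right)} = 2 F \left(\frac{1}{4} + F\right)$ ($U{\left(F \right)} = \left(F + \frac{1}{4}\right) \left(F + F\right) = \left(\frac{1}{4} + F\right) 2 F = 2 F \left(\frac{1}{4} + F\right)$)
$\left(j{\left(-1,-5 \right)} + U{\left(17 \right)}\right) \left(\frac{147}{238} - \frac{20}{93}\right) = \left(-5 + \frac{1}{2} \cdot 17 \left(1 + 4 \cdot 17\right)\right) \left(\frac{147}{238} - \frac{20}{93}\right) = \left(-5 + \frac{1}{2} \cdot 17 \left(1 + 68\right)\right) \left(147 \cdot \frac{1}{238} - \frac{20}{93}\right) = \left(-5 + \frac{1}{2} \cdot 17 \cdot 69\right) \left(\frac{21}{34} - \frac{20}{93}\right) = \left(-5 + \frac{1173}{2}\right) \frac{1273}{3162} = \frac{1163}{2} \cdot \frac{1273}{3162} = \frac{1480499}{6324}$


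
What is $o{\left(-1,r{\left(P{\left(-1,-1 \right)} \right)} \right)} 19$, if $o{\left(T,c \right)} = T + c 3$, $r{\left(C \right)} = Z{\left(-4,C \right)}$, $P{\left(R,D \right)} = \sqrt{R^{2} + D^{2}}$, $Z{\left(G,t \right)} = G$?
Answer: $-247$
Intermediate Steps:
$P{\left(R,D \right)} = \sqrt{D^{2} + R^{2}}$
$r{\left(C \right)} = -4$
$o{\left(T,c \right)} = T + 3 c$
$o{\left(-1,r{\left(P{\left(-1,-1 \right)} \right)} \right)} 19 = \left(-1 + 3 \left(-4\right)\right) 19 = \left(-1 - 12\right) 19 = \left(-13\right) 19 = -247$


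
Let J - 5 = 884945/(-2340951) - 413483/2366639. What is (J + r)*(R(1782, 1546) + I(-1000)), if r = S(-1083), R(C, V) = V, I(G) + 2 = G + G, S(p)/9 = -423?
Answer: 3202161079719020432/1846728644563 ≈ 1.7340e+6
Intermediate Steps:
S(p) = -3807 (S(p) = 9*(-423) = -3807)
I(G) = -2 + 2*G (I(G) = -2 + (G + G) = -2 + 2*G)
J = 24638640876257/5540185933689 (J = 5 + (884945/(-2340951) - 413483/2366639) = 5 + (884945*(-1/2340951) - 413483*1/2366639) = 5 + (-884945/2340951 - 413483/2366639) = 5 - 3062288792188/5540185933689 = 24638640876257/5540185933689 ≈ 4.4473)
r = -3807
(J + r)*(R(1782, 1546) + I(-1000)) = (24638640876257/5540185933689 - 3807)*(1546 + (-2 + 2*(-1000))) = -21066849208677766*(1546 + (-2 - 2000))/5540185933689 = -21066849208677766*(1546 - 2002)/5540185933689 = -21066849208677766/5540185933689*(-456) = 3202161079719020432/1846728644563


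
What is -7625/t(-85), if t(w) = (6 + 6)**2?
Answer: -7625/144 ≈ -52.951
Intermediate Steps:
t(w) = 144 (t(w) = 12**2 = 144)
-7625/t(-85) = -7625/144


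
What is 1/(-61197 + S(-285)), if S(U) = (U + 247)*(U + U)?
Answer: -1/39537 ≈ -2.5293e-5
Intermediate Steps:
S(U) = 2*U*(247 + U) (S(U) = (247 + U)*(2*U) = 2*U*(247 + U))
1/(-61197 + S(-285)) = 1/(-61197 + 2*(-285)*(247 - 285)) = 1/(-61197 + 2*(-285)*(-38)) = 1/(-61197 + 21660) = 1/(-39537) = -1/39537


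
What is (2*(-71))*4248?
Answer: -603216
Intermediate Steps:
(2*(-71))*4248 = -142*4248 = -603216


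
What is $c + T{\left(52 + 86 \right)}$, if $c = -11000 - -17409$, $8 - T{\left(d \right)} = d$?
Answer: $6279$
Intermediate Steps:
$T{\left(d \right)} = 8 - d$
$c = 6409$ ($c = -11000 + 17409 = 6409$)
$c + T{\left(52 + 86 \right)} = 6409 + \left(8 - \left(52 + 86\right)\right) = 6409 + \left(8 - 138\right) = 6409 - 130 = 6279$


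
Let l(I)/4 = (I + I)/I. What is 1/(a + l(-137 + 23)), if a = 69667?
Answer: 1/69675 ≈ 1.4352e-5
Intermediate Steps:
l(I) = 8 (l(I) = 4*((I + I)/I) = 4*((2*I)/I) = 4*2 = 8)
1/(a + l(-137 + 23)) = 1/(69667 + 8) = 1/69675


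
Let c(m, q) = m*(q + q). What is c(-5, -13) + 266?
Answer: 396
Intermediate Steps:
c(m, q) = 2*m*q (c(m, q) = m*(2*q) = 2*m*q)
c(-5, -13) + 266 = 2*(-5)*(-13) + 266 = 130 + 266 = 396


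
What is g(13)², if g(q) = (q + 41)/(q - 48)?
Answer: 2916/1225 ≈ 2.3804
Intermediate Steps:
g(q) = (41 + q)/(-48 + q)
g(13)² = ((41 + 13)/(-48 + 13))² = (54/(-35))² = (-1/35*54)² = (-54/35)² = 2916/1225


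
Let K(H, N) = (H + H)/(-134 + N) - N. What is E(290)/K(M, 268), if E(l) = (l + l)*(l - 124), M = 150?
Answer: -111220/307 ≈ -362.28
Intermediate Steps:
E(l) = 2*l*(-124 + l) (E(l) = (2*l)*(-124 + l) = 2*l*(-124 + l))
K(H, N) = -N + 2*H/(-134 + N) (K(H, N) = (2*H)/(-134 + N) - N = 2*H/(-134 + N) - N = -N + 2*H/(-134 + N))
E(290)/K(M, 268) = (2*290*(-124 + 290))/(((-1*268**2 + 2*150 + 134*268)/(-134 + 268))) = (2*290*166)/(((-1*71824 + 300 + 35912)/134)) = 96280/(((-71824 + 300 + 35912)/134)) = 96280/(((1/134)*(-35612))) = 96280/(-17806/67) = 96280*(-67/17806) = -111220/307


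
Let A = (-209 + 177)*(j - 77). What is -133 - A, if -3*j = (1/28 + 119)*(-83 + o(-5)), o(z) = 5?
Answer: 675085/7 ≈ 96441.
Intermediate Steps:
j = 43329/14 (j = -(1/28 + 119)*(-83 + 5)/3 = -(1/28 + 119)*(-78)/3 = -1111*(-78)/28 = -⅓*(-129987/14) = 43329/14 ≈ 3094.9)
A = -676016/7 (A = (-209 + 177)*(43329/14 - 77) = -32*42251/14 = -676016/7 ≈ -96574.)
-133 - A = -133 - 1*(-676016/7) = -133 + 676016/7 = 675085/7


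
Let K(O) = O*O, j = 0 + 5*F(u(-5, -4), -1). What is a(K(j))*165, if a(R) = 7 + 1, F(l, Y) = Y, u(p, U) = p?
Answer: 1320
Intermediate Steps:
j = -5 (j = 0 + 5*(-1) = 0 - 5 = -5)
K(O) = O²
a(R) = 8
a(K(j))*165 = 8*165 = 1320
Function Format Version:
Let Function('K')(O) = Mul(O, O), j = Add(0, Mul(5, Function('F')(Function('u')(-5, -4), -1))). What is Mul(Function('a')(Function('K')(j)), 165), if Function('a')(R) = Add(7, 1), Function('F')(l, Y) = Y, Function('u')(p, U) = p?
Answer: 1320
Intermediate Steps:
j = -5 (j = Add(0, Mul(5, -1)) = Add(0, -5) = -5)
Function('K')(O) = Pow(O, 2)
Function('a')(R) = 8
Mul(Function('a')(Function('K')(j)), 165) = Mul(8, 165) = 1320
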